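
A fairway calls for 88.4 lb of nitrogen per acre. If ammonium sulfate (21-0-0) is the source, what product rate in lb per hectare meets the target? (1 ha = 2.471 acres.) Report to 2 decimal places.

Product per acre = 88.4 / 21% = 420.952 lb.
Convert to per hectare: 420.952 × 2.471 = 1040.173 lb.

1040.17 lb of product per hectare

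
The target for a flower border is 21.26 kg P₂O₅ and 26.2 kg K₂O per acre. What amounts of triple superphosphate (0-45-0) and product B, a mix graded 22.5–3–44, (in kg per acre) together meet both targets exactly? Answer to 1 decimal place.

43.3 kg triple superphosphate, 59.5 kg product B

Per-acre balance (a = triple superphosphate, b = product B):
P₂O₅: 0.45·a + 0.03·b = 21.26
K₂O: 0·a + 0.44·b = 26.2
Solving simultaneously: a = 43.2747, b = 59.5455.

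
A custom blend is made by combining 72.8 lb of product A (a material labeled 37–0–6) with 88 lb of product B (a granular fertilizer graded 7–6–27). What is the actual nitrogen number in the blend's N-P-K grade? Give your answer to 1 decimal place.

Total mass = 72.8 + 88 = 160.8 lb.
N mass = 37%×72.8 + 7%×88 = 33.096 lb.
% N = 33.096 / 160.8 = 20.5821%.

20.6% N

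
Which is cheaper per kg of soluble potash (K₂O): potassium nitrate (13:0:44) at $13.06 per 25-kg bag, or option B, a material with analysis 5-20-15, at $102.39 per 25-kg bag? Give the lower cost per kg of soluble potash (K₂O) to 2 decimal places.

$1.19 per kg K₂O (potassium nitrate)

potassium nitrate: K₂O per bag = 25 × 44% = 11 kg; cost = 13.06 / 11 = $1.1873/kg K₂O.
option B: K₂O per bag = 25 × 15% = 3.75 kg; cost = 102.39 / 3.75 = $27.3040/kg K₂O.
potassium nitrate is cheaper.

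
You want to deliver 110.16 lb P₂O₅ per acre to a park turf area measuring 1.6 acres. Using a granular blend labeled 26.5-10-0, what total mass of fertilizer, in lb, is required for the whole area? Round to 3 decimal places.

Product per acre = 110.16 / 10% = 1101.6 lb.
Total product = 1101.6 × 1.6 = 1762.56 lb.

1762.560 lb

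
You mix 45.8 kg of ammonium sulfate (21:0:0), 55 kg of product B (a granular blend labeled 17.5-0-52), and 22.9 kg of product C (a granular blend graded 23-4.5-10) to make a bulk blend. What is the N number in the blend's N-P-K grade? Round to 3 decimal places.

19.814% N

Total mass = 45.8 + 55 + 22.9 = 123.7 kg.
N mass = 21%×45.8 + 17.5%×55 + 23%×22.9 = 24.51 kg.
% N = 24.51 / 123.7 = 19.8141%.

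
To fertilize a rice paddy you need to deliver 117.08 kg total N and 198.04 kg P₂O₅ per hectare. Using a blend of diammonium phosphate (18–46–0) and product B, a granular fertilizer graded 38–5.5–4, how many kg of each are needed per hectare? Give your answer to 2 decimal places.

417.32 kg diammonium phosphate, 110.43 kg product B

With a, b = kg per hectare of diammonium phosphate and product B:
N: 0.18·a + 0.38·b = 117.08
P₂O₅: 0.46·a + 0.055·b = 198.04
From row1: a = (117.08 − 0.38·b) / 0.18.
Into row2: 0.46·(117.08 − 0.38·b)/0.18 + 0.055·b = 198.04 → b = 110.428, a = 417.318.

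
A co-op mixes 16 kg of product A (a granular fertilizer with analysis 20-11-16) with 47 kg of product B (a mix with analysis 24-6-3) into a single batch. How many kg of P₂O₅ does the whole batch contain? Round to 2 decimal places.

P₂O₅ mass = 11%×16 + 6%×47 = 4.58 kg.

4.58 kg P₂O₅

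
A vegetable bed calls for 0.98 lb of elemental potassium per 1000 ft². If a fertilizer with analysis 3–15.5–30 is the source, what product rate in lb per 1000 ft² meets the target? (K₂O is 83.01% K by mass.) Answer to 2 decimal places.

3.94 lb of product per thousand sq ft

As K₂O: 0.98 / 0.8301 = 1.18058 lb per 1000 ft².
Product per 1000 ft² = 1.18058 / 30% = 3.93527 lb.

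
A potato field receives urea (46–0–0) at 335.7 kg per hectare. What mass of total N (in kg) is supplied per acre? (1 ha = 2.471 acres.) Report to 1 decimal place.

nitrogen per hectare = 335.7 × 46% = 154.422 kg.
Convert to per acre: 154.422 × 0.404694 = 62.4937 kg.

62.5 kg N per acre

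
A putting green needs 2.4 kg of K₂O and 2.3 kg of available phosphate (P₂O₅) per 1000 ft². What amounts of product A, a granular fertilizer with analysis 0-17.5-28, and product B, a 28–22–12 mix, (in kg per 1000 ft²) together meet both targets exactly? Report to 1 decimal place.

Per-1000 ft² balance (a = product A, b = product B):
K₂O: 0.28·a + 0.12·b = 2.4
P₂O₅: 0.175·a + 0.22·b = 2.3
Eliminate b: (row1) − 0.12/0.22·(row2) → 0.184545·a = 1.14545, so a = 6.2069.
Then b = (2.3 − 0.175·6.2069) / 0.22 = 5.51724.

6.2 kg product A, 5.5 kg product B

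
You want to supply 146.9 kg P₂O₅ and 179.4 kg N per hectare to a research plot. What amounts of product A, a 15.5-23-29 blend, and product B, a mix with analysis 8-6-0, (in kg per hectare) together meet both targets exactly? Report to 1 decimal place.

108.6 kg product A, 2032.1 kg product B

With a, b = kg per hectare of product A and product B:
P₂O₅: 0.23·a + 0.06·b = 146.9
N: 0.155·a + 0.08·b = 179.4
Solving simultaneously: a = 108.571, b = 2032.14.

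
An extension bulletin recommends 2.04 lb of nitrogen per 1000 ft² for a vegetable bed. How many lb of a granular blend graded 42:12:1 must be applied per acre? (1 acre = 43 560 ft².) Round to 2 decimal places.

211.58 lb of product per acre

Product per 1000 ft² = 2.04 / 42% = 4.85714 lb.
Convert to per acre: 4.85714 × 43.56 = 211.577 lb.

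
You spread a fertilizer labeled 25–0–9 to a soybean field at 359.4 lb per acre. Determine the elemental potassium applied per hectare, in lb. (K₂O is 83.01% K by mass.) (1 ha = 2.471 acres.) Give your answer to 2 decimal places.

66.35 lb K per hectare

K₂O per acre = 359.4 × 9% = 32.346 lb.
Elemental K = 32.346 × 0.8301 = 26.8504 lb per acre.
Convert to per hectare: 26.8504 × 2.471 = 66.3474 lb.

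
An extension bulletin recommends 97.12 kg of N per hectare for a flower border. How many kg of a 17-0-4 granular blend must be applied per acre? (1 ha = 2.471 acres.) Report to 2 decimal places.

Product per hectare = 97.12 / 17% = 571.294 kg.
Convert to per acre: 571.294 × 0.404694 = 231.1996 kg.

231.20 kg of product per acre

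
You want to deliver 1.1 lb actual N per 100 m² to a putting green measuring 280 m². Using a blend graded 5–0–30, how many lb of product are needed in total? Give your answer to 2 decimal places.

Product per 100 m² = 1.1 / 5% = 22 lb.
Total product = 22 × 280 / 100 = 61.6 lb.

61.60 lb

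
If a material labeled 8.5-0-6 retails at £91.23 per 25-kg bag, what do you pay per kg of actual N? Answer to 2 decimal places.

N in bag = 25 × 8.5% = 2.125 kg.
Cost per kg N = £91.23 / 2.125 = £42.9318.

£42.93 per kg N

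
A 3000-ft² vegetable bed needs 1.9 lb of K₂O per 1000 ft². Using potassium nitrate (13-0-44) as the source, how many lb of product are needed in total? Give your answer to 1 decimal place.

Product per 1000 ft² = 1.9 / 44% = 4.31818 lb.
Total product = 4.31818 × 3000 / 1000 = 12.9545 lb.

13.0 lb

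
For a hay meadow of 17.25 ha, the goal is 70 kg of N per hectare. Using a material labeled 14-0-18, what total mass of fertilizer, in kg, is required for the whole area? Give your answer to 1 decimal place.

8625.0 kg

Product per hectare = 70 / 14% = 500 kg.
Total product = 500 × 17.25 = 8625 kg.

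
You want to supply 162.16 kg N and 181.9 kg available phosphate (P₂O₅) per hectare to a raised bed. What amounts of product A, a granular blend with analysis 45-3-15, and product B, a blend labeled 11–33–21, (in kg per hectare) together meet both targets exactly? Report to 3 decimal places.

Let a = kg of product A, b = kg of product B (per hectare).
N: 0.45·a + 0.11·b = 162.16
P₂O₅: 0.03·a + 0.33·b = 181.9
Eliminate a: (row1) − 0.45/0.03·(row2) → -4.84·b = -2566.34, so b = 530.2355.
Back-substitute: a = (162.16 − 0.11·530.2355) / 0.45 = 230.7424.

230.742 kg product A, 530.236 kg product B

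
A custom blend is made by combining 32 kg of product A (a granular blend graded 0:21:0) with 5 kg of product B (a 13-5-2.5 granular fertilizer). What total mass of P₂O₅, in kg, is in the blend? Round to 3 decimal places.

6.970 kg P₂O₅

P₂O₅ mass = 21%×32 + 5%×5 = 6.97 kg.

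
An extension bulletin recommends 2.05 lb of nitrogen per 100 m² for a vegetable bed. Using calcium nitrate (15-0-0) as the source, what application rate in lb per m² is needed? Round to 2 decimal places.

0.14 lb of product per sq m

Product per 100 m² = 2.05 / 15% = 13.6667 lb.
Convert to per m²: 13.6667 × 0.01 = 0.136667 lb.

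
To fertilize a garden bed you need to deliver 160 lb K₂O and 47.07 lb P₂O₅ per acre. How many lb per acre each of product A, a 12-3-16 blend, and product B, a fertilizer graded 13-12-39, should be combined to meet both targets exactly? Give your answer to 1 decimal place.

Per-acre balance (a = product A, b = product B):
K₂O: 0.16·a + 0.39·b = 160
P₂O₅: 0.03·a + 0.12·b = 47.07
Solving simultaneously: a = 112.36, b = 364.16.

112.4 lb product A, 364.2 lb product B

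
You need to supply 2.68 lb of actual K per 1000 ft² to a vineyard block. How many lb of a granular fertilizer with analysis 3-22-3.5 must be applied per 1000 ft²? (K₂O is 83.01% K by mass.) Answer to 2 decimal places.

As K₂O: 2.68 / 0.8301 = 3.22853 lb per 1000 ft².
Product per 1000 ft² = 3.22853 / 3.5% = 92.2436 lb.

92.24 lb of product per thousand sq ft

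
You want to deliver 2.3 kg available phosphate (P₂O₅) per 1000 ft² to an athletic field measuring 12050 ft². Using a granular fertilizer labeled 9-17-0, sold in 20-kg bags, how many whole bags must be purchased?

9 bags

Product per 1000 ft² = 2.3 / 17% = 13.5294 kg.
Total product = 13.5294 × 12050 / 1000 = 163.029 kg.
Bags = ⌈163.029 / 20⌉ = 9.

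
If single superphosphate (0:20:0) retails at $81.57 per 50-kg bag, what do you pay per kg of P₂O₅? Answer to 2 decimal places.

P₂O₅ in bag = 50 × 20% = 10 kg.
Cost per kg P₂O₅ = $81.57 / 10 = $8.1570.

$8.16 per kg P₂O₅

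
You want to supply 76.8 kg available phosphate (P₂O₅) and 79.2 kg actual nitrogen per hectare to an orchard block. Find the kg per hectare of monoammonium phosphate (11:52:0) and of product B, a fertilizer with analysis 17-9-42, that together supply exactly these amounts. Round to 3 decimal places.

Per-hectare balance (a = monoammonium phosphate, b = product B):
P₂O₅: 0.52·a + 0.09·b = 76.8
N: 0.11·a + 0.17·b = 79.2
From row1: a = (76.8 − 0.09·b) / 0.52.
Into row2: 0.11·(76.8 − 0.09·b)/0.52 + 0.17·b = 79.2 → b = 417.0191, a = 75.5159.

75.516 kg monoammonium phosphate, 417.019 kg product B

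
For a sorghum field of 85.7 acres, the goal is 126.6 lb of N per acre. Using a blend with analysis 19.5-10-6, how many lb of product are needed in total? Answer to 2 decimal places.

55639.08 lb

Product per acre = 126.6 / 19.5% = 649.231 lb.
Total product = 649.231 × 85.7 = 55639.077 lb.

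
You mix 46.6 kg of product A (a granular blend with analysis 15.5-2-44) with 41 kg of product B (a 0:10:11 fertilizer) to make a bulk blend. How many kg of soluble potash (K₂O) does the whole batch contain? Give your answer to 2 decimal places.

25.01 kg K₂O

K₂O mass = 44%×46.6 + 11%×41 = 25.014 kg.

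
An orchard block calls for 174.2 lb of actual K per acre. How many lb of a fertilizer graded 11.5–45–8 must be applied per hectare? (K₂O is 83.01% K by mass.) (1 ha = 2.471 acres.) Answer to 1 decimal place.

As K₂O: 174.2 / 0.8301 = 209.854 lb per acre.
Product per acre = 209.854 / 8% = 2623.18 lb.
Convert to per hectare: 2623.18 × 2.471 = 6481.87 lb.

6481.9 lb of product per hectare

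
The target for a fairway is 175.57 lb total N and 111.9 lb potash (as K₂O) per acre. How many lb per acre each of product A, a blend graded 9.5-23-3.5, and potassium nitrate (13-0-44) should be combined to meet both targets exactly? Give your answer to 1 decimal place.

1683.3 lb product A, 120.4 lb potassium nitrate

Per-acre balance (a = product A, b = potassium nitrate):
N: 0.095·a + 0.13·b = 175.57
K₂O: 0.035·a + 0.44·b = 111.9
Eliminate b: (row1) − 0.13/0.44·(row2) → 0.0846591·a = 142.509, so a = 1683.32.
Then b = (111.9 − 0.035·1683.32) / 0.44 = 120.417.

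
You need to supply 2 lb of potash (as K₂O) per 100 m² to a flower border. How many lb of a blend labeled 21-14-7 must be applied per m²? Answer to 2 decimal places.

Product per 100 m² = 2 / 7% = 28.5714 lb.
Convert to per m²: 28.5714 × 0.01 = 0.285714 lb.

0.29 lb of product per sq m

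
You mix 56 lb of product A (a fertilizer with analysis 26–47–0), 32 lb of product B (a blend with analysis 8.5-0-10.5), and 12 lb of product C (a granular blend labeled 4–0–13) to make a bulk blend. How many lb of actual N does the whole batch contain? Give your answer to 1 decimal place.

N mass = 26%×56 + 8.5%×32 + 4%×12 = 17.76 lb.

17.8 lb N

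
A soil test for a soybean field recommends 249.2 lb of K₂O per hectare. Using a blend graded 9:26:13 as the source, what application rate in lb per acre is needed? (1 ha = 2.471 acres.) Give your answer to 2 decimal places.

Product per hectare = 249.2 / 13% = 1916.92 lb.
Convert to per acre: 1916.92 × 0.404694 = 775.768 lb.

775.77 lb of product per acre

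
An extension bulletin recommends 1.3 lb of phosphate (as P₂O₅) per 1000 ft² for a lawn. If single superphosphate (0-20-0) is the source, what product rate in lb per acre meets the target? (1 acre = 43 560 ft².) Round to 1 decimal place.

Product per 1000 ft² = 1.3 / 20% = 6.5 lb.
Convert to per acre: 6.5 × 43.56 = 283.14 lb.

283.1 lb of product per acre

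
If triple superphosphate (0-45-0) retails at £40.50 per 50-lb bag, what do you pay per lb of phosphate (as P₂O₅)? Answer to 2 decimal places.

P₂O₅ in bag = 50 × 45% = 22.5 lb.
Cost per lb P₂O₅ = £40.50 / 22.5 = £1.8000.

£1.80 per lb P₂O₅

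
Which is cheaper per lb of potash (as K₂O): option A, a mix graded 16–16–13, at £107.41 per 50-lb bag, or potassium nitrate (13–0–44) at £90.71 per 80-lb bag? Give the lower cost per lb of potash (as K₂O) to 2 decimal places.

option A: K₂O per bag = 50 × 13% = 6.5 lb; cost = 107.41 / 6.5 = £16.5246/lb K₂O.
potassium nitrate: K₂O per bag = 80 × 44% = 35.2 lb; cost = 90.71 / 35.2 = £2.5770/lb K₂O.
potassium nitrate is cheaper.

£2.58 per lb K₂O (potassium nitrate)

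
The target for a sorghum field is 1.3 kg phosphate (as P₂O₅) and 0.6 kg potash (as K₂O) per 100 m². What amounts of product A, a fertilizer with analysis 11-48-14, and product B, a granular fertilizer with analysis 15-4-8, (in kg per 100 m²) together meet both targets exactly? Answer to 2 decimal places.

With a, b = kg per 100 m² of product A and product B:
P₂O₅: 0.48·a + 0.04·b = 1.3
K₂O: 0.14·a + 0.08·b = 0.6
Eliminate a: (row1) − 0.48/0.14·(row2) → -0.234286·b = -0.757143, so b = 3.23171.
Back-substitute: a = (1.3 − 0.04·3.23171) / 0.48 = 2.43902.

2.44 kg product A, 3.23 kg product B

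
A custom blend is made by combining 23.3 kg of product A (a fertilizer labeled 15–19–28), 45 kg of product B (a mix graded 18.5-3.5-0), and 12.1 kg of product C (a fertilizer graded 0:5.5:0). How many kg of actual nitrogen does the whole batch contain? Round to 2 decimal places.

11.82 kg N

N mass = 15%×23.3 + 18.5%×45 + 0%×12.1 = 11.82 kg.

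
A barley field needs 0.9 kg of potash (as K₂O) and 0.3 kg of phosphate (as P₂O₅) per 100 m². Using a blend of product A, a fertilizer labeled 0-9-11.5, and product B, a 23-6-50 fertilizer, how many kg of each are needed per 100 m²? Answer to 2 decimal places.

2.52 kg product A, 1.22 kg product B

Per-100 m² balance (a = product A, b = product B):
K₂O: 0.115·a + 0.5·b = 0.9
P₂O₅: 0.09·a + 0.06·b = 0.3
Eliminate b: (row1) − 0.5/0.06·(row2) → -0.635·a = -1.6, so a = 2.51969.
Then b = (0.3 − 0.09·2.51969) / 0.06 = 1.22047.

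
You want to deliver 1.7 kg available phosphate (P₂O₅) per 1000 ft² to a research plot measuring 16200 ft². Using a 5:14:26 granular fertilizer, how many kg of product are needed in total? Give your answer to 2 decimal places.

196.71 kg

Product per 1000 ft² = 1.7 / 14% = 12.1429 kg.
Total product = 12.1429 × 16200 / 1000 = 196.714 kg.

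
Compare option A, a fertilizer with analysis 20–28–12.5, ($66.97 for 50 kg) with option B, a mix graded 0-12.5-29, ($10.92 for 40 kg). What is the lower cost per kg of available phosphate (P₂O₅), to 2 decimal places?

option A: P₂O₅ per bag = 50 × 28% = 14 kg; cost = 66.97 / 14 = $4.7836/kg P₂O₅.
option B: P₂O₅ per bag = 40 × 12.5% = 5 kg; cost = 10.92 / 5 = $2.1840/kg P₂O₅.
option B is cheaper.

$2.18 per kg P₂O₅ (option B)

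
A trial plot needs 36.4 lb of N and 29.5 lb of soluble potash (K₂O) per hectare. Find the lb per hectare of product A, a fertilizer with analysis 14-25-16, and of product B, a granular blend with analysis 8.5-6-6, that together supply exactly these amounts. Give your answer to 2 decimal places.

With a, b = lb per hectare of product A and product B:
N: 0.14·a + 0.085·b = 36.4
K₂O: 0.16·a + 0.06·b = 29.5
Solving simultaneously: a = 62.2115, b = 325.769.

62.21 lb product A, 325.77 lb product B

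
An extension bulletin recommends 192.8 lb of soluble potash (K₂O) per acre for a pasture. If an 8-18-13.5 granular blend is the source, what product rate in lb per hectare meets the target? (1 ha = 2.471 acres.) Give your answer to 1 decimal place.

3529.0 lb of product per hectare

Product per acre = 192.8 / 13.5% = 1428.15 lb.
Convert to per hectare: 1428.15 × 2.471 = 3528.95 lb.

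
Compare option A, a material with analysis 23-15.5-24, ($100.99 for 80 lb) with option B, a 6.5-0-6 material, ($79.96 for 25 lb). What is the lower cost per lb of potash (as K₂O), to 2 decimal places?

$5.26 per lb K₂O (option A)

option A: K₂O per bag = 80 × 24% = 19.2 lb; cost = 100.99 / 19.2 = $5.2599/lb K₂O.
option B: K₂O per bag = 25 × 6% = 1.5 lb; cost = 79.96 / 1.5 = $53.3067/lb K₂O.
option A is cheaper.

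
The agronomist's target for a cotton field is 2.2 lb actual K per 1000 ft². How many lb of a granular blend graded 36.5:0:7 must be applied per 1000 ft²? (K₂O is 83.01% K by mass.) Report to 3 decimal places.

As K₂O: 2.2 / 0.8301 = 2.65028 lb per 1000 ft².
Product per 1000 ft² = 2.65028 / 7% = 37.8612 lb.

37.861 lb of product per thousand sq ft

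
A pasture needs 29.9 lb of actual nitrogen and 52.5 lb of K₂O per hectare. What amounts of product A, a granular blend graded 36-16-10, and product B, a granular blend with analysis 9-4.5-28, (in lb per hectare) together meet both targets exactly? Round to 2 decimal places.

With a, b = lb per hectare of product A and product B:
N: 0.36·a + 0.09·b = 29.9
K₂O: 0.1·a + 0.28·b = 52.5
Eliminate a: (row1) − 0.36/0.1·(row2) → -0.918·b = -159.1, so b = 173.312.
Back-substitute: a = (29.9 − 0.09·173.312) / 0.36 = 39.7277.

39.73 lb product A, 173.31 lb product B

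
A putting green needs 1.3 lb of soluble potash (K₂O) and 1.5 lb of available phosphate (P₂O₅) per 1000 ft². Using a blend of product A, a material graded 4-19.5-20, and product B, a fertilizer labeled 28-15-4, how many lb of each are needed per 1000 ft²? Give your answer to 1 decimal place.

6.1 lb product A, 2.1 lb product B

With a, b = lb per 1000 ft² of product A and product B:
K₂O: 0.2·a + 0.04·b = 1.3
P₂O₅: 0.195·a + 0.15·b = 1.5
Eliminate b: (row1) − 0.04/0.15·(row2) → 0.148·a = 0.9, so a = 6.08108.
Then b = (1.5 − 0.195·6.08108) / 0.15 = 2.09459.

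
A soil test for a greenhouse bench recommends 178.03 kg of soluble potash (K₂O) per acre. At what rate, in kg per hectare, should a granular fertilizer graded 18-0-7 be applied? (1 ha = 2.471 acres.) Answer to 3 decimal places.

Product per acre = 178.03 / 7% = 2543.29 kg.
Convert to per hectare: 2543.29 × 2.471 = 6284.459 kg.

6284.459 kg of product per hectare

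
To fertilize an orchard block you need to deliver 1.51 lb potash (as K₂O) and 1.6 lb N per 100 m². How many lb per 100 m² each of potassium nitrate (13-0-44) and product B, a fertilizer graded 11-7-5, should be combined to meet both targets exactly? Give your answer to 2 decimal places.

With a, b = lb per 100 m² of potassium nitrate and product B:
K₂O: 0.44·a + 0.05·b = 1.51
N: 0.13·a + 0.11·b = 1.6
From row1: a = (1.51 − 0.05·b) / 0.44.
Into row2: 0.13·(1.51 − 0.05·b)/0.44 + 0.11·b = 1.6 → b = 12.1169, a = 2.05489.

2.05 lb potassium nitrate, 12.12 lb product B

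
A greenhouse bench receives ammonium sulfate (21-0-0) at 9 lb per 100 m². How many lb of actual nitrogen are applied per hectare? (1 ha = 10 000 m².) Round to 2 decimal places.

nitrogen per 100 m² = 9 × 21% = 1.89 lb.
Convert to per hectare: 1.89 × 100 = 189 lb.

189.00 lb N per hectare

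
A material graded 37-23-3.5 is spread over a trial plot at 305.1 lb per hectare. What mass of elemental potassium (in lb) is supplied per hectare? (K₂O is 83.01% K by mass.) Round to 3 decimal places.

K₂O per hectare = 305.1 × 3.5% = 10.6785 lb.
Elemental K = 10.6785 × 0.8301 = 8.86422 lb per hectare.

8.864 lb K per hectare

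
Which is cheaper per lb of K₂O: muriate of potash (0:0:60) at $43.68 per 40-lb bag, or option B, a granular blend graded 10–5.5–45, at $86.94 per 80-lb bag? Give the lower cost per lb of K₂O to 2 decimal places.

muriate of potash: K₂O per bag = 40 × 60% = 24 lb; cost = 43.68 / 24 = $1.8200/lb K₂O.
option B: K₂O per bag = 80 × 45% = 36 lb; cost = 86.94 / 36 = $2.4150/lb K₂O.
muriate of potash is cheaper.

$1.82 per lb K₂O (muriate of potash)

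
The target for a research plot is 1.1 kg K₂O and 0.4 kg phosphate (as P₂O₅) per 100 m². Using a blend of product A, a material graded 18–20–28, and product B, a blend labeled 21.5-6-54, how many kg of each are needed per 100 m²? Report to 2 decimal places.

Let a = kg of product A, b = kg of product B (per 100 m²).
K₂O: 0.28·a + 0.54·b = 1.1
P₂O₅: 0.2·a + 0.06·b = 0.4
From row1: a = (1.1 − 0.54·b) / 0.28.
Into row2: 0.2·(1.1 − 0.54·b)/0.28 + 0.06·b = 0.4 → b = 1.18421, a = 1.64474.

1.64 kg product A, 1.18 kg product B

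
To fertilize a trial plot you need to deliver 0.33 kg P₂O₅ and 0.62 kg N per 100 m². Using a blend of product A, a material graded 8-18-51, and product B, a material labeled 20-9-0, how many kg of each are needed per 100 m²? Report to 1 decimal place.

Let a = kg of product A, b = kg of product B (per 100 m²).
P₂O₅: 0.18·a + 0.09·b = 0.33
N: 0.08·a + 0.2·b = 0.62
From row1: a = (0.33 − 0.09·b) / 0.18.
Into row2: 0.08·(0.33 − 0.09·b)/0.18 + 0.2·b = 0.62 → b = 2.95833, a = 0.354167.

0.4 kg product A, 3.0 kg product B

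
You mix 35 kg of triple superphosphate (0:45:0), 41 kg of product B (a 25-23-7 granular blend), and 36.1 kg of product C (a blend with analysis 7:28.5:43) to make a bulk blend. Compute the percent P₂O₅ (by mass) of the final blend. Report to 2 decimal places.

Total mass = 35 + 41 + 36.1 = 112.1 kg.
P₂O₅ mass = 45%×35 + 23%×41 + 28.5%×36.1 = 35.4685 kg.
% P₂O₅ = 35.4685 / 112.1 = 31.6401%.

31.64% P₂O₅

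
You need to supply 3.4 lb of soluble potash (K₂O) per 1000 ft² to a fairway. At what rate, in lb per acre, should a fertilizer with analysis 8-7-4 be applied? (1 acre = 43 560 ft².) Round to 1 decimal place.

3702.6 lb of product per acre

Product per 1000 ft² = 3.4 / 4% = 85 lb.
Convert to per acre: 85 × 43.56 = 3702.6 lb.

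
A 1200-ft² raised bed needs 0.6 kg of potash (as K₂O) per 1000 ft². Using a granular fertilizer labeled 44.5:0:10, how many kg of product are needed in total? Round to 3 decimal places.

7.200 kg

Product per 1000 ft² = 0.6 / 10% = 6 kg.
Total product = 6 × 1200 / 1000 = 7.2 kg.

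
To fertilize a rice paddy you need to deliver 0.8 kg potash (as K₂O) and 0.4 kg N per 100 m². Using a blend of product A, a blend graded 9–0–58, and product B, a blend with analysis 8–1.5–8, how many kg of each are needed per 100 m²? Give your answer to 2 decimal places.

Let a = kg of product A, b = kg of product B (per 100 m²).
K₂O: 0.58·a + 0.08·b = 0.8
N: 0.09·a + 0.08·b = 0.4
From row1: a = (0.8 − 0.08·b) / 0.58.
Into row2: 0.09·(0.8 − 0.08·b)/0.58 + 0.08·b = 0.4 → b = 4.08163, a = 0.816327.

0.82 kg product A, 4.08 kg product B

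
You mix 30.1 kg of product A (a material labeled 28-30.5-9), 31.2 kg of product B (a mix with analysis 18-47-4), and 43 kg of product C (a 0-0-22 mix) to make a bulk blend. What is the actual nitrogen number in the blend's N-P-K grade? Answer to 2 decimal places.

Total mass = 30.1 + 31.2 + 43 = 104.3 kg.
N mass = 28%×30.1 + 18%×31.2 + 0%×43 = 14.044 kg.
% N = 14.044 / 104.3 = 13.465%.

13.47% N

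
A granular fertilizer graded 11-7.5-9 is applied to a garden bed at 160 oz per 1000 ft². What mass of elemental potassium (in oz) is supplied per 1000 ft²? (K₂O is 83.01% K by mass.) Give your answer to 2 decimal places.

K₂O per 1000 ft² = 160 × 9% = 14.4 oz.
Elemental K = 14.4 × 0.8301 = 11.9534 oz per 1000 ft².

11.95 oz K per thousand sq ft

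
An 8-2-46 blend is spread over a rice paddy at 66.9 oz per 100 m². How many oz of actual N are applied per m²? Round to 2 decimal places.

nitrogen per 100 m² = 66.9 × 8% = 5.352 oz.
Convert to per m²: 5.352 × 0.01 = 0.05352 oz.

0.05 oz N per sq m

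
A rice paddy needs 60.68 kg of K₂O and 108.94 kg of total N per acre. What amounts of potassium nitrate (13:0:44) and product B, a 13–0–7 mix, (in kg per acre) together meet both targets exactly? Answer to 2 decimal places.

Per-acre balance (a = potassium nitrate, b = product B):
K₂O: 0.44·a + 0.07·b = 60.68
N: 0.13·a + 0.13·b = 108.94
Eliminate b: (row1) − 0.07/0.13·(row2) → 0.37·a = 2.02, so a = 5.45946.
Then b = (108.94 − 0.13·5.45946) / 0.13 = 832.541.

5.46 kg potassium nitrate, 832.54 kg product B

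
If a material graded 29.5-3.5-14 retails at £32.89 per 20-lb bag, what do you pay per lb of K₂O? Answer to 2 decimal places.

K₂O in bag = 20 × 14% = 2.8 lb.
Cost per lb K₂O = £32.89 / 2.8 = £11.7464.

£11.75 per lb K₂O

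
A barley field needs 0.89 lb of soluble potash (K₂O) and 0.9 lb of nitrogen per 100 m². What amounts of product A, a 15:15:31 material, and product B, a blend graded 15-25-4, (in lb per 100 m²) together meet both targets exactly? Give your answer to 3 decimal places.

Per-100 m² balance (a = product A, b = product B):
K₂O: 0.31·a + 0.04·b = 0.89
N: 0.15·a + 0.15·b = 0.9
Solving simultaneously: a = 2.40741, b = 3.59259.

2.407 lb product A, 3.593 lb product B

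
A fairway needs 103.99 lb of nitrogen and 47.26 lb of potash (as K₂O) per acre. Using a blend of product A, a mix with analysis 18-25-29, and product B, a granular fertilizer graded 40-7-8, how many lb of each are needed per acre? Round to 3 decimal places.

104.181 lb product A, 213.094 lb product B

With a, b = lb per acre of product A and product B:
N: 0.18·a + 0.4·b = 103.99
K₂O: 0.29·a + 0.08·b = 47.26
Solving simultaneously: a = 104.1811, b = 213.0935.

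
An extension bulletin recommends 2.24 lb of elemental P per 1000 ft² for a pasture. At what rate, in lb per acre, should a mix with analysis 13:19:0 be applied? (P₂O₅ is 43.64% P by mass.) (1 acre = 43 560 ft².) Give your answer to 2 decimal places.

As P₂O₅: 2.24 / 0.4364 = 5.13291 lb per 1000 ft².
Product per 1000 ft² = 5.13291 / 19% = 27.0153 lb.
Convert to per acre: 27.0153 × 43.56 = 1176.786 lb.

1176.79 lb of product per acre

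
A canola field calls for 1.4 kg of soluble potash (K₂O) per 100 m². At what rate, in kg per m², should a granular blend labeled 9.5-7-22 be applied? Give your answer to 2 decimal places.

0.06 kg of product per sq m

Product per 100 m² = 1.4 / 22% = 6.36364 kg.
Convert to per m²: 6.36364 × 0.01 = 0.0636364 kg.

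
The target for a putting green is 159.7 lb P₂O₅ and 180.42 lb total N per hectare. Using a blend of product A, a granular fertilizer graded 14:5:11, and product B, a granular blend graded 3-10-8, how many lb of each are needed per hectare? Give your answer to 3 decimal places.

Per-hectare balance (a = product A, b = product B):
P₂O₅: 0.05·a + 0.1·b = 159.7
N: 0.14·a + 0.03·b = 180.42
From row1: a = (159.7 − 0.1·b) / 0.05.
Into row2: 0.14·(159.7 − 0.1·b)/0.05 + 0.03·b = 180.42 → b = 1066.96, a = 1060.08.

1060.080 lb product A, 1066.960 lb product B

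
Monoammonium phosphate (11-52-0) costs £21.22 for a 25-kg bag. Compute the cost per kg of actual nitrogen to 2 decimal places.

£7.72 per kg N

N in bag = 25 × 11% = 2.75 kg.
Cost per kg N = £21.22 / 2.75 = £7.7164.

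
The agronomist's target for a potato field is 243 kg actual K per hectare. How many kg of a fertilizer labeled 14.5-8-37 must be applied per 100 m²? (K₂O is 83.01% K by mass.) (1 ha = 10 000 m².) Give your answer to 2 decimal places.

As K₂O: 243 / 0.8301 = 292.736 kg per hectare.
Product per hectare = 292.736 / 37% = 791.178 kg.
Convert to per 100 m²: 791.178 × 0.01 = 7.91178 kg.

7.91 kg of product per hundred sq m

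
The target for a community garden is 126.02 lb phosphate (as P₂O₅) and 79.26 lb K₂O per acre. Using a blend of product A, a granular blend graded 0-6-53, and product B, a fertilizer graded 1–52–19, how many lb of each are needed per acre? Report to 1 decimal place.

Per-acre balance (a = product A, b = product B):
P₂O₅: 0.06·a + 0.52·b = 126.02
K₂O: 0.53·a + 0.19·b = 79.26
Eliminate b: (row1) − 0.52/0.19·(row2) → -1.39053·a = -90.9021, so a = 65.3724.
Then b = (79.26 − 0.53·65.3724) / 0.19 = 234.803.

65.4 lb product A, 234.8 lb product B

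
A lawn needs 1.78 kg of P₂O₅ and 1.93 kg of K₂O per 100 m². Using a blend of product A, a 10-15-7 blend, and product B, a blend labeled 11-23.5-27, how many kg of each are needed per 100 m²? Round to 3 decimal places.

With a, b = kg per 100 m² of product A and product B:
P₂O₅: 0.15·a + 0.235·b = 1.78
K₂O: 0.07·a + 0.27·b = 1.93
From row1: a = (1.78 − 0.235·b) / 0.15.
Into row2: 0.07·(1.78 − 0.235·b)/0.15 + 0.27·b = 1.93 → b = 6.85655, a = 1.12474.

1.125 kg product A, 6.857 kg product B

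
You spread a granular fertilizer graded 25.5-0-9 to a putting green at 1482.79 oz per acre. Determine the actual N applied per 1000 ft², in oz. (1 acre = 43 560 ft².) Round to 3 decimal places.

8.680 oz N per thousand sq ft

nitrogen per acre = 1482.79 × 25.5% = 378.111 oz.
Convert to per 1000 ft²: 378.111 × 0.0229568 = 8.68024 oz.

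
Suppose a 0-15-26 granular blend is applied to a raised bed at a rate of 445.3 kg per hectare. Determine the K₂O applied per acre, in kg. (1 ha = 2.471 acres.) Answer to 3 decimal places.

46.855 kg K₂O per acre

K₂O per hectare = 445.3 × 26% = 115.778 kg.
Convert to per acre: 115.778 × 0.404694 = 46.8547 kg.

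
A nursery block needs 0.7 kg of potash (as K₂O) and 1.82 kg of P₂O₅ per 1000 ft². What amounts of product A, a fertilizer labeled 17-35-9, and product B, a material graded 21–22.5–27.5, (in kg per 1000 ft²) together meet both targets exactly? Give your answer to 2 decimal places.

4.51 kg product A, 1.07 kg product B

Let a = kg of product A, b = kg of product B (per 1000 ft²).
K₂O: 0.09·a + 0.275·b = 0.7
P₂O₅: 0.35·a + 0.225·b = 1.82
Eliminate b: (row1) − 0.275/0.225·(row2) → -0.337778·a = -1.52444, so a = 4.51316.
Then b = (1.82 − 0.35·4.51316) / 0.225 = 1.06842.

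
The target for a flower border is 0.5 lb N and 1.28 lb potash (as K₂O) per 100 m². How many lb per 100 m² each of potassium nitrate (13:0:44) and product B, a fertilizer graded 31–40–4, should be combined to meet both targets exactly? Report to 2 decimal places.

2.87 lb potassium nitrate, 0.41 lb product B

Per-100 m² balance (a = potassium nitrate, b = product B):
N: 0.13·a + 0.31·b = 0.5
K₂O: 0.44·a + 0.04·b = 1.28
Solving simultaneously: a = 2.87195, b = 0.408537.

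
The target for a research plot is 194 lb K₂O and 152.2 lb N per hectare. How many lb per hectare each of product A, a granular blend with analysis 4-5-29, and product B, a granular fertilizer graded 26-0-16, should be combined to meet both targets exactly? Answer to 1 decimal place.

Let a = lb of product A, b = lb of product B (per hectare).
K₂O: 0.29·a + 0.16·b = 194
N: 0.04·a + 0.26·b = 152.2
From row1: a = (194 − 0.16·b) / 0.29.
Into row2: 0.04·(194 − 0.16·b)/0.29 + 0.26·b = 152.2 → b = 527.217, a = 378.087.

378.1 lb product A, 527.2 lb product B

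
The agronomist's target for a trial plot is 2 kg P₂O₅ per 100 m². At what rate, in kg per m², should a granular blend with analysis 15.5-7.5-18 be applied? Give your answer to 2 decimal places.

0.27 kg of product per sq m

Product per 100 m² = 2 / 7.5% = 26.6667 kg.
Convert to per m²: 26.6667 × 0.01 = 0.266667 kg.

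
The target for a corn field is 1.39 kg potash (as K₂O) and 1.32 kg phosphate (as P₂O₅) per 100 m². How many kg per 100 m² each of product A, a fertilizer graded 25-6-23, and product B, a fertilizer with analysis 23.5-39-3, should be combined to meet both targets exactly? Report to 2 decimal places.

5.72 kg product A, 2.51 kg product B

Per-100 m² balance (a = product A, b = product B):
K₂O: 0.23·a + 0.03·b = 1.39
P₂O₅: 0.06·a + 0.39·b = 1.32
Eliminate a: (row1) − 0.23/0.06·(row2) → -1.465·b = -3.67, so b = 2.50512.
Back-substitute: a = (1.39 − 0.03·2.50512) / 0.23 = 5.71672.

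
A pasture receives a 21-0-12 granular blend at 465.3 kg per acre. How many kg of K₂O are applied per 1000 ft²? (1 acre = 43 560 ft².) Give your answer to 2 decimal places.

1.28 kg K₂O per thousand sq ft

K₂O per acre = 465.3 × 12% = 55.836 kg.
Convert to per 1000 ft²: 55.836 × 0.0229568 = 1.28182 kg.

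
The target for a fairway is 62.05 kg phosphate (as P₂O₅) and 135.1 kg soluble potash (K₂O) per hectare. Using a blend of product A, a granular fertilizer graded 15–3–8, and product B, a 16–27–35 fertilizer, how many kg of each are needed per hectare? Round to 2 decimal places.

1329.68 kg product A, 82.07 kg product B

With a, b = kg per hectare of product A and product B:
P₂O₅: 0.03·a + 0.27·b = 62.05
K₂O: 0.08·a + 0.35·b = 135.1
Eliminate b: (row1) − 0.27/0.35·(row2) → -0.0317143·a = -42.17, so a = 1329.6847.
Then b = (135.1 − 0.08·1329.6847) / 0.35 = 82.0721.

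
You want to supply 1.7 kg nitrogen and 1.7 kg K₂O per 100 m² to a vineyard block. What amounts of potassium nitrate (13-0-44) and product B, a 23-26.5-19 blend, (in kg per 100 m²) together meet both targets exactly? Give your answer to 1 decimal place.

Let a = kg of potassium nitrate, b = kg of product B (per 100 m²).
N: 0.13·a + 0.23·b = 1.7
K₂O: 0.44·a + 0.19·b = 1.7
From row1: a = (1.7 − 0.23·b) / 0.13.
Into row2: 0.44·(1.7 − 0.23·b)/0.13 + 0.19·b = 1.7 → b = 6.88889, a = 0.888889.

0.9 kg potassium nitrate, 6.9 kg product B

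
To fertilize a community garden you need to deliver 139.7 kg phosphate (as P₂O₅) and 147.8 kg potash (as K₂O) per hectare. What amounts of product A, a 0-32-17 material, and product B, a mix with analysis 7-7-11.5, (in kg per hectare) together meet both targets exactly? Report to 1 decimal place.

Per-hectare balance (a = product A, b = product B):
P₂O₅: 0.32·a + 0.07·b = 139.7
K₂O: 0.17·a + 0.115·b = 147.8
Solving simultaneously: a = 229.699, b = 945.663.

229.7 kg product A, 945.7 kg product B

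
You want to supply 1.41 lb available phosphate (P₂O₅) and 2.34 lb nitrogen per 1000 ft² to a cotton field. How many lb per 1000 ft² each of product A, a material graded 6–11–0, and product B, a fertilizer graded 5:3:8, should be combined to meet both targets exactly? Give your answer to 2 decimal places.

0.08 lb product A, 46.70 lb product B

Let a = lb of product A, b = lb of product B (per 1000 ft²).
P₂O₅: 0.11·a + 0.03·b = 1.41
N: 0.06·a + 0.05·b = 2.34
Eliminate b: (row1) − 0.03/0.05·(row2) → 0.074·a = 0.006, so a = 0.0810811.
Then b = (2.34 − 0.06·0.0810811) / 0.05 = 46.7027.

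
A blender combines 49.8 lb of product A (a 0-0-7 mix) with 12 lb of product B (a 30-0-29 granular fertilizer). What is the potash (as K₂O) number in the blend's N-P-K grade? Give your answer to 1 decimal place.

Total mass = 49.8 + 12 = 61.8 lb.
K₂O mass = 7%×49.8 + 29%×12 = 6.966 lb.
% K₂O = 6.966 / 61.8 = 11.2718%.

11.3% K₂O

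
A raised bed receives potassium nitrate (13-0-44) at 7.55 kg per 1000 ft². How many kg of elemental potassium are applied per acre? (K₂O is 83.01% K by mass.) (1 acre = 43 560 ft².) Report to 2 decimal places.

120.12 kg K per acre

K₂O per 1000 ft² = 7.55 × 44% = 3.322 kg.
Elemental K = 3.322 × 0.8301 = 2.75759 kg per 1000 ft².
Convert to per acre: 2.75759 × 43.56 = 120.121 kg.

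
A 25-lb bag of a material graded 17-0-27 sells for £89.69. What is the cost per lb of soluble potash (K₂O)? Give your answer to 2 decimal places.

£13.29 per lb K₂O

K₂O in bag = 25 × 27% = 6.75 lb.
Cost per lb K₂O = £89.69 / 6.75 = £13.2874.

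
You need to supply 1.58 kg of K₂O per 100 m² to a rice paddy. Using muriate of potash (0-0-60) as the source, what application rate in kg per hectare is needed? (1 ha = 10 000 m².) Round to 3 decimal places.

263.333 kg of product per hectare

Product per 100 m² = 1.58 / 60% = 2.63333 kg.
Convert to per hectare: 2.63333 × 100 = 263.3333 kg.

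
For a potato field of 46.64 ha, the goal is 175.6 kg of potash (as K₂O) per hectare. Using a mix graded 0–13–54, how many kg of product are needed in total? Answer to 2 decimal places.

15166.64 kg

Product per hectare = 175.6 / 54% = 325.185 kg.
Total product = 325.185 × 46.64 = 15166.637 kg.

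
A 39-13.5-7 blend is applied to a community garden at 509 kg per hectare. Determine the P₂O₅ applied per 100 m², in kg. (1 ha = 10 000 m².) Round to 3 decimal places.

P₂O₅ per hectare = 509 × 13.5% = 68.715 kg.
Convert to per 100 m²: 68.715 × 0.01 = 0.68715 kg.

0.687 kg P₂O₅ per hundred sq m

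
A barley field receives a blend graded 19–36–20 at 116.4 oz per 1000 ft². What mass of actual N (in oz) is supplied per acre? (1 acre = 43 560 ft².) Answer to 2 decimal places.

963.37 oz N per acre

nitrogen per 1000 ft² = 116.4 × 19% = 22.116 oz.
Convert to per acre: 22.116 × 43.56 = 963.373 oz.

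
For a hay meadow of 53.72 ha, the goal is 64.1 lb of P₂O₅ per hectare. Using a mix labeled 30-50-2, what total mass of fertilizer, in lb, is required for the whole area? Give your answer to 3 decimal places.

Product per hectare = 64.1 / 50% = 128.2 lb.
Total product = 128.2 × 53.72 = 6886.904 lb.

6886.904 lb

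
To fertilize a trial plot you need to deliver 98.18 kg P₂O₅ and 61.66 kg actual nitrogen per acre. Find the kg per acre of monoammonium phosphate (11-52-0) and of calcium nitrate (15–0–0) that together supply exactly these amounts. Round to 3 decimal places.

Per-acre balance (a = monoammonium phosphate, b = calcium nitrate):
P₂O₅: 0.52·a + 0·b = 98.18
N: 0.11·a + 0.15·b = 61.66
From row1: a = (98.18 − 0·b) / 0.52.
Into row2: 0.11·(98.18 − 0·b)/0.52 + 0.15·b = 61.66 → b = 272.6077, a = 188.8077.

188.808 kg monoammonium phosphate, 272.608 kg calcium nitrate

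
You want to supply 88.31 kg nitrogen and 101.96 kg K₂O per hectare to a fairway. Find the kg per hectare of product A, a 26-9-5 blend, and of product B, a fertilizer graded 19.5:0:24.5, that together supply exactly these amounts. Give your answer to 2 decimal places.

32.51 kg product A, 409.53 kg product B

Per-hectare balance (a = product A, b = product B):
N: 0.26·a + 0.195·b = 88.31
K₂O: 0.05·a + 0.245·b = 101.96
Eliminate b: (row1) − 0.195/0.245·(row2) → 0.220204·a = 7.15816, so a = 32.507.
Then b = (101.96 − 0.05·32.507) / 0.245 = 409.529.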